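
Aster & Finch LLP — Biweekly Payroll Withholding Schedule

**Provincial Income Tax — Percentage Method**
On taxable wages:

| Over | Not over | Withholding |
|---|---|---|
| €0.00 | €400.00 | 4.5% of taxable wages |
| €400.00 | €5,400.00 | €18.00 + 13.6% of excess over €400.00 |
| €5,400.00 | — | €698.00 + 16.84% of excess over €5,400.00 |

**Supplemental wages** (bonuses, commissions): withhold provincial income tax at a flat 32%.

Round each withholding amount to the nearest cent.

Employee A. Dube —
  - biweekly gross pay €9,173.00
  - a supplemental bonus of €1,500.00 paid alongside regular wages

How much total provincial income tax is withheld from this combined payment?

€1,813.37

Provincial Income Tax: taxable = €9,173.00
  €698.00 + 16.84% × (€9,173.00 − €5,400.00) = €698.00 + 16.84% × €3,773.00 = €1,333.37
Supplemental (32% flat on bonus): 32% × €1,500.00 = €480.00
Total provincial income tax: €1,333.37 + €480.00 = €1,813.37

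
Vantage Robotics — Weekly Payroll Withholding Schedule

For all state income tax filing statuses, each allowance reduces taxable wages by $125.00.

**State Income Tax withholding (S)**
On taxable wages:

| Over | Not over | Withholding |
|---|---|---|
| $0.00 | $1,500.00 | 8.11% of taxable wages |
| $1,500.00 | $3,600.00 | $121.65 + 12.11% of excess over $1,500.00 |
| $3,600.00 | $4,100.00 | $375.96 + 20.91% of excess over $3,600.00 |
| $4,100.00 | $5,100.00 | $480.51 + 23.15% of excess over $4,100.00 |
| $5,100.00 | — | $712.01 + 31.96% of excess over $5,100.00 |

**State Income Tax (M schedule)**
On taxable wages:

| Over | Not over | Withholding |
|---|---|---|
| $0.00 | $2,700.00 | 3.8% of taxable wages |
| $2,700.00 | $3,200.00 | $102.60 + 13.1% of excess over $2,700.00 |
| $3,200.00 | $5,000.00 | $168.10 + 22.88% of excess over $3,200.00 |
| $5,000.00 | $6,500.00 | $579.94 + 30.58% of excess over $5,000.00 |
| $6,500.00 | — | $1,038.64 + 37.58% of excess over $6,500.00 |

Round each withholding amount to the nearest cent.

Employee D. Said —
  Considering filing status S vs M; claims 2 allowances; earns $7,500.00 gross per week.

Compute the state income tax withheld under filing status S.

$1,399.15

State Income Tax (S): taxable = $7,500.00 − 2×$125.00 = $7,250.00
  $712.01 + 31.96% × ($7,250.00 − $5,100.00) = $712.01 + 31.96% × $2,150.00 = $1,399.15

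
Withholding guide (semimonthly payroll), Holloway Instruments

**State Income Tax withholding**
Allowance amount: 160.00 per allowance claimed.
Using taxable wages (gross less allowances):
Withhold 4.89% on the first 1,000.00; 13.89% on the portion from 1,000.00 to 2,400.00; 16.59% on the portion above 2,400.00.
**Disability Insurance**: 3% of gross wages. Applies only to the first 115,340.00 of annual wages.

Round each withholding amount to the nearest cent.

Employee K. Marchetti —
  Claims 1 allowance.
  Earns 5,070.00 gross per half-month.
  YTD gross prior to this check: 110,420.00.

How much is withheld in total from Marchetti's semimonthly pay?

State Income Tax: taxable = 5,070.00 − 1×160.00 = 4,910.00
  243.36 + 16.59% × (4,910.00 − 2,400.00) = 243.36 + 16.59% × 2,510.00 = 659.77
Disability Insurance: cap 115,340.00 − YTD 110,420.00 = 4,920.00 subject; 3% × 4,920.00 = 147.60
Total: 659.77 + 147.60 = 807.37

807.37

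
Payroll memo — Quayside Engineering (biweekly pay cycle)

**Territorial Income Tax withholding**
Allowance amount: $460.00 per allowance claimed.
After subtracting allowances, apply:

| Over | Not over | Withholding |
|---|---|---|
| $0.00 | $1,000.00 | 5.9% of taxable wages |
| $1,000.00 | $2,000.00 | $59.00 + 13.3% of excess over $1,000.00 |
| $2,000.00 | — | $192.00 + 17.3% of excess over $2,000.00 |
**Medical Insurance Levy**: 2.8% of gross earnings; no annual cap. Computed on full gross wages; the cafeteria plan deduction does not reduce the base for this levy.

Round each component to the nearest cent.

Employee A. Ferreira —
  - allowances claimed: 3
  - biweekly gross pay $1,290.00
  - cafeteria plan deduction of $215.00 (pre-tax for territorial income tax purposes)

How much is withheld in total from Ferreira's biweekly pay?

$36.12

Territorial Income Tax: taxable = $1,290.00 − $215.00 − 3×$460.00 = $-305.00
  Taxable ≤ 0 → $0.00
Medical Insurance Levy: 2.8% × $1,290.00 = $36.12
Total: $0.00 + $36.12 = $36.12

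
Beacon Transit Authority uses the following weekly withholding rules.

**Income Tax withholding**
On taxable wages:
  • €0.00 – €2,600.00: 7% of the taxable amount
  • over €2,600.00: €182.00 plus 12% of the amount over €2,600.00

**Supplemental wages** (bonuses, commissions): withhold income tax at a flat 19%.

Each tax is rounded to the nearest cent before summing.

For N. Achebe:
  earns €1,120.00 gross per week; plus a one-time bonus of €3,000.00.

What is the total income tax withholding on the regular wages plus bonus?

Income Tax: taxable = €1,120.00
  7% × €1,120.00 = €78.40
Supplemental (19% flat on bonus): 19% × €3,000.00 = €570.00
Total income tax: €78.40 + €570.00 = €648.40

€648.40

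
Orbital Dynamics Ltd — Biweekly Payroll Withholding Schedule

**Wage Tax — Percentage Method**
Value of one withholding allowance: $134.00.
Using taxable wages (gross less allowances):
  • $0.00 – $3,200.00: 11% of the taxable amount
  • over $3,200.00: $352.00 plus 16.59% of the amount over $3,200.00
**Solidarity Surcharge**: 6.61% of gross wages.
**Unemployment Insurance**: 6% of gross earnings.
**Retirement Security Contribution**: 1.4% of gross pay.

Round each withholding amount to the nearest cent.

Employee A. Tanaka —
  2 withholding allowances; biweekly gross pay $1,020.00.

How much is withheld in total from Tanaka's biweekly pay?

$225.62

Wage Tax: taxable = $1,020.00 − 2×$134.00 = $752.00
  11% × $752.00 = $82.72
Solidarity Surcharge: 6.61% × $1,020.00 = $67.42
Unemployment Insurance: 6% × $1,020.00 = $61.20
Retirement Security Contribution: 1.4% × $1,020.00 = $14.28
Total: $82.72 + $67.42 + $61.20 + $14.28 = $225.62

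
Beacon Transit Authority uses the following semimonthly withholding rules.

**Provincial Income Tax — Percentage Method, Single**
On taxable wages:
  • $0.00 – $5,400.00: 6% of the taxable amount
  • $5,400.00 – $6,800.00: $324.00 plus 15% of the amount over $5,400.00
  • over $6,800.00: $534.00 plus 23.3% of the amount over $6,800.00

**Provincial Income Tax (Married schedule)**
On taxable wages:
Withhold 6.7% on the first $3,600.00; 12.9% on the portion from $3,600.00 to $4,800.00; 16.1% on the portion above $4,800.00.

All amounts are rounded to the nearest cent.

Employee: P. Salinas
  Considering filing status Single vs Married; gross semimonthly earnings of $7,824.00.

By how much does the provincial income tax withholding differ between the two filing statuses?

$110.27

Provincial Income Tax (Single): taxable = $7,824.00
  $534.00 + 23.3% × ($7,824.00 − $6,800.00) = $534.00 + 23.3% × $1,024.00 = $772.59
Provincial Income Tax (Married): taxable = $7,824.00
  $396.00 + 16.1% × ($7,824.00 − $4,800.00) = $396.00 + 16.1% × $3,024.00 = $882.86
Difference: |$772.59 − $882.86| = $110.27 (higher under Married)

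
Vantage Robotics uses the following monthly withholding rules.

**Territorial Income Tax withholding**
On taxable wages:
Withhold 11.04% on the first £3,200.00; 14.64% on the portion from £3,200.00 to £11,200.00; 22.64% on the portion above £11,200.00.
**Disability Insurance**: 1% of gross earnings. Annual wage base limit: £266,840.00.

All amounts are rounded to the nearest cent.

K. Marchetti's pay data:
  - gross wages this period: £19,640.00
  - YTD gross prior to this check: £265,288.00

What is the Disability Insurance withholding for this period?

£15.52

Disability Insurance: cap £266,840.00 − YTD £265,288.00 = £1,552.00 subject; 1% × £1,552.00 = £15.52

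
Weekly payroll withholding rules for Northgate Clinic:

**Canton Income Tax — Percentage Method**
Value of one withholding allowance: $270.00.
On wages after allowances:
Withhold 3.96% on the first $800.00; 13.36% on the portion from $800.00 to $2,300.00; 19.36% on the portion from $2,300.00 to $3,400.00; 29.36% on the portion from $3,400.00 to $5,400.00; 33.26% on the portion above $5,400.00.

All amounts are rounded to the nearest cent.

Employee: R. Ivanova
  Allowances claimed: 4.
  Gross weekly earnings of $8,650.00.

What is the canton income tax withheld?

Canton Income Tax: taxable = $8,650.00 − 4×$270.00 = $7,570.00
  $1,032.24 + 33.26% × ($7,570.00 − $5,400.00) = $1,032.24 + 33.26% × $2,170.00 = $1,753.98

$1,753.98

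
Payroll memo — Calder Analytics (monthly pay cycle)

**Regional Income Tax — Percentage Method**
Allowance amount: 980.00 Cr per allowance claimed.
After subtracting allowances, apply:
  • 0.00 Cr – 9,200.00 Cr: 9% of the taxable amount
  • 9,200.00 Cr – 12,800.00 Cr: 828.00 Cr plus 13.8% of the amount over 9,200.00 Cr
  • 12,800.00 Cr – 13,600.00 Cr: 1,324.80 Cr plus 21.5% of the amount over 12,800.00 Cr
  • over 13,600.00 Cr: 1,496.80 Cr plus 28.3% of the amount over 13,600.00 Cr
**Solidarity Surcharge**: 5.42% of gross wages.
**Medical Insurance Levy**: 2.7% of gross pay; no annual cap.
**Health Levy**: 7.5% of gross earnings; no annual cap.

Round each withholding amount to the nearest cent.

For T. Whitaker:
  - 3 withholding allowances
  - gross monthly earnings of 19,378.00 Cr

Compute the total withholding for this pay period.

Regional Income Tax: taxable = 19,378.00 Cr − 3×980.00 Cr = 16,438.00 Cr
  1,496.80 Cr + 28.3% × (16,438.00 Cr − 13,600.00 Cr) = 1,496.80 Cr + 28.3% × 2,838.00 Cr = 2,299.95 Cr
Solidarity Surcharge: 5.42% × 19,378.00 Cr = 1,050.29 Cr
Medical Insurance Levy: 2.7% × 19,378.00 Cr = 523.21 Cr
Health Levy: 7.5% × 19,378.00 Cr = 1,453.35 Cr
Total: 2,299.95 Cr + 1,050.29 Cr + 523.21 Cr + 1,453.35 Cr = 5,326.80 Cr

5,326.80 Cr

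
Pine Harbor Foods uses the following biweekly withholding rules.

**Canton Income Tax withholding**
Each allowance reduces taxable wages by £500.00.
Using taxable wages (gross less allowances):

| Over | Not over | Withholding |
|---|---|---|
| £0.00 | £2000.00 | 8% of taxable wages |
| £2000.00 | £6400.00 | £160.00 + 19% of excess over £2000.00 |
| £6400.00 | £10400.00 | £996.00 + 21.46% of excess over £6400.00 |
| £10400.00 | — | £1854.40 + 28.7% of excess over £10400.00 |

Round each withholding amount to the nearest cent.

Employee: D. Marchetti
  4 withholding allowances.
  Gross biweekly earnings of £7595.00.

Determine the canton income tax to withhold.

£843.05

Canton Income Tax: taxable = £7595.00 − 4×£500.00 = £5595.00
  £160.00 + 19% × (£5595.00 − £2000.00) = £160.00 + 19% × £3595.00 = £843.05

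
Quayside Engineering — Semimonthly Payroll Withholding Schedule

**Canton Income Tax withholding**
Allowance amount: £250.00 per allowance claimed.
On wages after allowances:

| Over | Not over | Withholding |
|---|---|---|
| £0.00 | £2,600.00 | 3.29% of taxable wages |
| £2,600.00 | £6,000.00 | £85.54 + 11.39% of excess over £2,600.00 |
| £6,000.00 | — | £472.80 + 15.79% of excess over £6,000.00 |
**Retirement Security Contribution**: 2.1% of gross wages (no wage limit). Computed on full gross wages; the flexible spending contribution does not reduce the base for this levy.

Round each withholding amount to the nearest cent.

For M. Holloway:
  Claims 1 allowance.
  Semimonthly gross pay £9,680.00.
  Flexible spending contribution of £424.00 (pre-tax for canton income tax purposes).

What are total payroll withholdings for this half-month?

Canton Income Tax: taxable = £9,680.00 − £424.00 − 1×£250.00 = £9,006.00
  £472.80 + 15.79% × (£9,006.00 − £6,000.00) = £472.80 + 15.79% × £3,006.00 = £947.45
Retirement Security Contribution: 2.1% × £9,680.00 = £203.28
Total: £947.45 + £203.28 = £1,150.73

£1,150.73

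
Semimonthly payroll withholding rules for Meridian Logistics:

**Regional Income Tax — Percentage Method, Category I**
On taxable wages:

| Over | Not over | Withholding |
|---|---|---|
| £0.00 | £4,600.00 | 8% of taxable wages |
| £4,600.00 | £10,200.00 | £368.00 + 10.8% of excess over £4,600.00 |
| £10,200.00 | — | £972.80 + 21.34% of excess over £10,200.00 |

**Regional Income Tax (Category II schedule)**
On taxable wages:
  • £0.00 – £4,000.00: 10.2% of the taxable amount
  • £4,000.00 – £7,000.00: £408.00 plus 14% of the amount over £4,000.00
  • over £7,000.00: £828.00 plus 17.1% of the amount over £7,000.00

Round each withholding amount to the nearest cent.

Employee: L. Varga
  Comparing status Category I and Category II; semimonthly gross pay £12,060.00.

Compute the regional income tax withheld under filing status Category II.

£1,693.26

Regional Income Tax (Category II): taxable = £12,060.00
  £828.00 + 17.1% × (£12,060.00 − £7,000.00) = £828.00 + 17.1% × £5,060.00 = £1,693.26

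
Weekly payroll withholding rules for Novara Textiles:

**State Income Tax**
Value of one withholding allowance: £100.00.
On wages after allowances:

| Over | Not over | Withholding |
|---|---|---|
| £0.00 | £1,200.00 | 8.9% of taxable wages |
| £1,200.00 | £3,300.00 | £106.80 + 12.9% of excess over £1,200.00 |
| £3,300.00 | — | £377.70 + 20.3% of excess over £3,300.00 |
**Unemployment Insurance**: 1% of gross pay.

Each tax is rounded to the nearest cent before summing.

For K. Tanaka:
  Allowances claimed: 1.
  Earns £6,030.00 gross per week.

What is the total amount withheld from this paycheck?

£971.89

State Income Tax: taxable = £6,030.00 − 1×£100.00 = £5,930.00
  £377.70 + 20.3% × (£5,930.00 − £3,300.00) = £377.70 + 20.3% × £2,630.00 = £911.59
Unemployment Insurance: 1% × £6,030.00 = £60.30
Total: £911.59 + £60.30 = £971.89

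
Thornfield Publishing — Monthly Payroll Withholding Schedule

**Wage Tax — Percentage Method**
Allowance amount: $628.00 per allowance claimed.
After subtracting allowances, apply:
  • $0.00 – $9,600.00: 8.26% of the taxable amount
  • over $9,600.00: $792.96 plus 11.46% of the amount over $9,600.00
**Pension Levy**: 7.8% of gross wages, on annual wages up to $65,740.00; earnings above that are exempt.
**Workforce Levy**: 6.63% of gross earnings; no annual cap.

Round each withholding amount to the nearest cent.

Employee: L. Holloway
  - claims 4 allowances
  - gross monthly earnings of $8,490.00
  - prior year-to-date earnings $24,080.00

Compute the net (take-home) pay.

$6,771.11

Wage Tax: taxable = $8,490.00 − 4×$628.00 = $5,978.00
  8.26% × $5,978.00 = $493.78
Pension Levy: 7.8% × $8,490.00 = $662.22
Workforce Levy: 6.63% × $8,490.00 = $562.89
Total withheld: $493.78 + $662.22 + $562.89 = $1,718.89
Net pay: $8,490.00 − $1,718.89 = $6,771.11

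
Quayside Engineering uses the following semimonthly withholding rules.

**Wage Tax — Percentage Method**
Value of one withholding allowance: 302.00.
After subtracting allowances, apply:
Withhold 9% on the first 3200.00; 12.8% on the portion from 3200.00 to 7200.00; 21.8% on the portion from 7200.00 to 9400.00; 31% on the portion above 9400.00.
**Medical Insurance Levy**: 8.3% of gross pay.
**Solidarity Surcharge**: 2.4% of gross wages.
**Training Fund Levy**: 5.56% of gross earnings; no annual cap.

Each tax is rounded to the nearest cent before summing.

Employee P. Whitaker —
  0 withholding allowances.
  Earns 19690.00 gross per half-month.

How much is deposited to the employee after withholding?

12018.91

Wage Tax: taxable = 19690.00
  1279.60 + 31% × (19690.00 − 9400.00) = 1279.60 + 31% × 10290.00 = 4469.50
Medical Insurance Levy: 8.3% × 19690.00 = 1634.27
Solidarity Surcharge: 2.4% × 19690.00 = 472.56
Training Fund Levy: 5.56% × 19690.00 = 1094.76
Total withheld: 4469.50 + 1634.27 + 472.56 + 1094.76 = 7671.09
Net pay: 19690.00 − 7671.09 = 12018.91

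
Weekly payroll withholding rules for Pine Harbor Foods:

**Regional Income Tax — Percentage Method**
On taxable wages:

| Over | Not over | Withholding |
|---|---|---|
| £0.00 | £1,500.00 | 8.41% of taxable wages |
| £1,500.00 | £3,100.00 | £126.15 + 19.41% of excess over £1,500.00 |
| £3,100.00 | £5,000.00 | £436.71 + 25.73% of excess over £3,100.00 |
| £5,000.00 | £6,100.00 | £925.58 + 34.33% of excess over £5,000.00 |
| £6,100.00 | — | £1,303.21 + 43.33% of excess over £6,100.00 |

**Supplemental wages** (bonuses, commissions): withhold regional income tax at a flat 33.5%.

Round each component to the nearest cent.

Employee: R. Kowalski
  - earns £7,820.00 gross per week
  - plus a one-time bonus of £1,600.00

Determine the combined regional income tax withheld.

£2,584.49

Regional Income Tax: taxable = £7,820.00
  £1,303.21 + 43.33% × (£7,820.00 − £6,100.00) = £1,303.21 + 43.33% × £1,720.00 = £2,048.49
Supplemental (33.5% flat on bonus): 33.5% × £1,600.00 = £536.00
Total regional income tax: £2,048.49 + £536.00 = £2,584.49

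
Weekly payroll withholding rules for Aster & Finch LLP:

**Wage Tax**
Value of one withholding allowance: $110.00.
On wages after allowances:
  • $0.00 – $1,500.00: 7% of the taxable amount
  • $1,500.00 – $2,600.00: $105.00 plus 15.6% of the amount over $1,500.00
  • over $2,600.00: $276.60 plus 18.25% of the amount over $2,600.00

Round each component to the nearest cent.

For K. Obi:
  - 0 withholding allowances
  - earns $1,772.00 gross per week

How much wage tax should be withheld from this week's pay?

Wage Tax: taxable = $1,772.00
  $105.00 + 15.6% × ($1,772.00 − $1,500.00) = $105.00 + 15.6% × $272.00 = $147.43

$147.43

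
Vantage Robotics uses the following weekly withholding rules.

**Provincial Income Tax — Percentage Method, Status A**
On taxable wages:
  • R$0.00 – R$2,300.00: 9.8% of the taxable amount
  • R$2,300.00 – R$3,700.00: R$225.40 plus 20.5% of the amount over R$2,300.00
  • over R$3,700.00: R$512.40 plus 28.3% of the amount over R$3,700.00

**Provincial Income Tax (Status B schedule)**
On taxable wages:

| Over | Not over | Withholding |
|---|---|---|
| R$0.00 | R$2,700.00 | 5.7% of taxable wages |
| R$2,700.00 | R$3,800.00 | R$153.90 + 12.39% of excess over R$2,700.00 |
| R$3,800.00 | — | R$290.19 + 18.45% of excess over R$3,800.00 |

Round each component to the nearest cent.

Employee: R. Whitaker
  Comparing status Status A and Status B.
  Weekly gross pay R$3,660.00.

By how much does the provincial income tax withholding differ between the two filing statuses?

R$231.36

Provincial Income Tax (Status A): taxable = R$3,660.00
  R$225.40 + 20.5% × (R$3,660.00 − R$2,300.00) = R$225.40 + 20.5% × R$1,360.00 = R$504.20
Provincial Income Tax (Status B): taxable = R$3,660.00
  R$153.90 + 12.39% × (R$3,660.00 − R$2,700.00) = R$153.90 + 12.39% × R$960.00 = R$272.84
Difference: |R$504.20 − R$272.84| = R$231.36 (higher under Status A)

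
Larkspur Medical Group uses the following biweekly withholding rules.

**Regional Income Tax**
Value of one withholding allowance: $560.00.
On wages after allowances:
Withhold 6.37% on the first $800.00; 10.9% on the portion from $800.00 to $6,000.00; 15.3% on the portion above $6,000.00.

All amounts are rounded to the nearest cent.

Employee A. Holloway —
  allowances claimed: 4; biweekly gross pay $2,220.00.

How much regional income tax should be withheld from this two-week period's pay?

Regional Income Tax: taxable = $2,220.00 − 4×$560.00 = $-20.00
  Taxable ≤ 0 → $0.00

$0.00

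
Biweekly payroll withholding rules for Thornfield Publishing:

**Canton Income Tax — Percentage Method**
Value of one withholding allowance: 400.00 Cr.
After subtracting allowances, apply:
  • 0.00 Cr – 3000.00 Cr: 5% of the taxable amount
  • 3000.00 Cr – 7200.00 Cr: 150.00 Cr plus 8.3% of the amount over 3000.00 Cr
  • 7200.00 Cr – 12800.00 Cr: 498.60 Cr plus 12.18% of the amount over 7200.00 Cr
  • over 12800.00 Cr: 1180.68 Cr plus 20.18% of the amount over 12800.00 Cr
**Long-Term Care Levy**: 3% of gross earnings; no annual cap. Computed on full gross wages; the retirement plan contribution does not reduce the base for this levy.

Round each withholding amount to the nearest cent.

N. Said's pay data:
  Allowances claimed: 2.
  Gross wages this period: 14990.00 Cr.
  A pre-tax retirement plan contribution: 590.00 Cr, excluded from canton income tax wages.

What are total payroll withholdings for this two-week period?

1791.82 Cr

Canton Income Tax: taxable = 14990.00 Cr − 590.00 Cr − 2×400.00 Cr = 13600.00 Cr
  1180.68 Cr + 20.18% × (13600.00 Cr − 12800.00 Cr) = 1180.68 Cr + 20.18% × 800.00 Cr = 1342.12 Cr
Long-Term Care Levy: 3% × 14990.00 Cr = 449.70 Cr
Total: 1342.12 Cr + 449.70 Cr = 1791.82 Cr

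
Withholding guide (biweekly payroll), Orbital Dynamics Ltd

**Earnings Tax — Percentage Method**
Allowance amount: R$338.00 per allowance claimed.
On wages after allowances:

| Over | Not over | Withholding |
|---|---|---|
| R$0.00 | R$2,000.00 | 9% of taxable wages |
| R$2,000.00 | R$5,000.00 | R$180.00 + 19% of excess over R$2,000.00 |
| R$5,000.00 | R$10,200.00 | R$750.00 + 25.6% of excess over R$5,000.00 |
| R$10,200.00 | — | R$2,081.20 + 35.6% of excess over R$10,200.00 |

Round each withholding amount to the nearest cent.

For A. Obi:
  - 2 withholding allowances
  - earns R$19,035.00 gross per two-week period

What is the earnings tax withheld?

R$4,985.80

Earnings Tax: taxable = R$19,035.00 − 2×R$338.00 = R$18,359.00
  R$2,081.20 + 35.6% × (R$18,359.00 − R$10,200.00) = R$2,081.20 + 35.6% × R$8,159.00 = R$4,985.80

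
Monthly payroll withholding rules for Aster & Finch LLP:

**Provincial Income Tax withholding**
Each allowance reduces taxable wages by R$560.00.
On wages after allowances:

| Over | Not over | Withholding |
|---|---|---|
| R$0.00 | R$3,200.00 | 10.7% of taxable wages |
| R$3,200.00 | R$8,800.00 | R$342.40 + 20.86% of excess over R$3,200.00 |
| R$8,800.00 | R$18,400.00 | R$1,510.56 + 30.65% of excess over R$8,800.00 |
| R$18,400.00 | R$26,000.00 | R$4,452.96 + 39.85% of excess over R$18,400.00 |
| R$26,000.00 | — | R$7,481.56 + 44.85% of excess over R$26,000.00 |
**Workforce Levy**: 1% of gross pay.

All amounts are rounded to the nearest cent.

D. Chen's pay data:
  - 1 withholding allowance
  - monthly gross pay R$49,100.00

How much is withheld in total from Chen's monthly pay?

Provincial Income Tax: taxable = R$49,100.00 − 1×R$560.00 = R$48,540.00
  R$7,481.56 + 44.85% × (R$48,540.00 − R$26,000.00) = R$7,481.56 + 44.85% × R$22,540.00 = R$17,590.75
Workforce Levy: 1% × R$49,100.00 = R$491.00
Total: R$17,590.75 + R$491.00 = R$18,081.75

R$18,081.75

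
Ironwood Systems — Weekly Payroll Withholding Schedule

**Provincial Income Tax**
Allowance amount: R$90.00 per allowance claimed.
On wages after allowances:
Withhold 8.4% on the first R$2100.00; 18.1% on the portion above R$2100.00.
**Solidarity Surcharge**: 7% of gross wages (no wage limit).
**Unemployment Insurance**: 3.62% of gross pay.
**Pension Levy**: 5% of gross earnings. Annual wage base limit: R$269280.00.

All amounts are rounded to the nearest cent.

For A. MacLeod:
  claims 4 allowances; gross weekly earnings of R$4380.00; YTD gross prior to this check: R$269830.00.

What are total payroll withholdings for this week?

R$989.08

Provincial Income Tax: taxable = R$4380.00 − 4×R$90.00 = R$4020.00
  R$176.40 + 18.1% × (R$4020.00 − R$2100.00) = R$176.40 + 18.1% × R$1920.00 = R$523.92
Solidarity Surcharge: 7% × R$4380.00 = R$306.60
Unemployment Insurance: 3.62% × R$4380.00 = R$158.56
Pension Levy: YTD R$269830.00 ≥ cap R$269280.00 → R$0.00
Total: R$523.92 + R$306.60 + R$158.56 + R$0.00 = R$989.08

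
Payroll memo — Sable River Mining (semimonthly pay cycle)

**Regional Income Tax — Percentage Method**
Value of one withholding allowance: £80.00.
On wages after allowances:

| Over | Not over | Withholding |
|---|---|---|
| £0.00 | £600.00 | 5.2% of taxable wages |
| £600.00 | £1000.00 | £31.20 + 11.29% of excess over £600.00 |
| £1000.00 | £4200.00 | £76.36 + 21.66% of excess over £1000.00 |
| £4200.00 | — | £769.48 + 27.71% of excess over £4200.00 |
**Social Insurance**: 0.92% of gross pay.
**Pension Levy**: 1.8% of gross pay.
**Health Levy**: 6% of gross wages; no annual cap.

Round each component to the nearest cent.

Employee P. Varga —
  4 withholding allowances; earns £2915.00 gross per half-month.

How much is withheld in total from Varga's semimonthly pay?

£676.03

Regional Income Tax: taxable = £2915.00 − 4×£80.00 = £2595.00
  £76.36 + 21.66% × (£2595.00 − £1000.00) = £76.36 + 21.66% × £1595.00 = £421.84
Social Insurance: 0.92% × £2915.00 = £26.82
Pension Levy: 1.8% × £2915.00 = £52.47
Health Levy: 6% × £2915.00 = £174.90
Total: £421.84 + £26.82 + £52.47 + £174.90 = £676.03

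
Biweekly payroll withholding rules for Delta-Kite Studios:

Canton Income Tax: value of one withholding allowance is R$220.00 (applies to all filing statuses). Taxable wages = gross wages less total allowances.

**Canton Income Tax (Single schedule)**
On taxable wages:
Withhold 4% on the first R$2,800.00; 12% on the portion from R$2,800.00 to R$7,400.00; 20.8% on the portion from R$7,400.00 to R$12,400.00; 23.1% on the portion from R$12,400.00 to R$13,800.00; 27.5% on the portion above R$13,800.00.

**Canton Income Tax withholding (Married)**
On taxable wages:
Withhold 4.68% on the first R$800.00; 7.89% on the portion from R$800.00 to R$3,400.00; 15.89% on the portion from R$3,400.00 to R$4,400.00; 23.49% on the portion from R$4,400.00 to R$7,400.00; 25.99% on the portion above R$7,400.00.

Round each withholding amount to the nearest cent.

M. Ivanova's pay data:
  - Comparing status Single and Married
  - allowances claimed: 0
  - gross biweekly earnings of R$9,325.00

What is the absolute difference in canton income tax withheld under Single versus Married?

R$542.09

Canton Income Tax (Single): taxable = R$9,325.00
  R$664.00 + 20.8% × (R$9,325.00 − R$7,400.00) = R$664.00 + 20.8% × R$1,925.00 = R$1,064.40
Canton Income Tax (Married): taxable = R$9,325.00
  R$1,106.18 + 25.99% × (R$9,325.00 − R$7,400.00) = R$1,106.18 + 25.99% × R$1,925.00 = R$1,606.49
Difference: |R$1,064.40 − R$1,606.49| = R$542.09 (higher under Married)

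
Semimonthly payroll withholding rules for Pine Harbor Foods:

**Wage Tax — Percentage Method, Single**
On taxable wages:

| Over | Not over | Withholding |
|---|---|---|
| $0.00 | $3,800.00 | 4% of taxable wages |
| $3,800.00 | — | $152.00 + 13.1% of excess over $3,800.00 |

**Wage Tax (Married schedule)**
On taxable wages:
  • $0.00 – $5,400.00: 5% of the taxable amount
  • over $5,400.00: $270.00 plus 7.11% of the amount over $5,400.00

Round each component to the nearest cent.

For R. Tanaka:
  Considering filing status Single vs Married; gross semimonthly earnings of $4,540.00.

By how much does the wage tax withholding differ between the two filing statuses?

$21.94

Wage Tax (Single): taxable = $4,540.00
  $152.00 + 13.1% × ($4,540.00 − $3,800.00) = $152.00 + 13.1% × $740.00 = $248.94
Wage Tax (Married): taxable = $4,540.00
  5% × $4,540.00 = $227.00
Difference: |$248.94 − $227.00| = $21.94 (higher under Single)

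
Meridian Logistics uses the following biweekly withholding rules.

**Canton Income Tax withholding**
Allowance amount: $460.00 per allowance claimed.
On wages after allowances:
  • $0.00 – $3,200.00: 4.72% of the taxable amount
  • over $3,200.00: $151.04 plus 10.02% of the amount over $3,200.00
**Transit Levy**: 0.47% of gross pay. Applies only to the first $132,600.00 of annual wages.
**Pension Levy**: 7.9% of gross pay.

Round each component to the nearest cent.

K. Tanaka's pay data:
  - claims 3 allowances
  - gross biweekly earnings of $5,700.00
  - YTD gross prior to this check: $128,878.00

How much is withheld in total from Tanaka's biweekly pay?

$731.05

Canton Income Tax: taxable = $5,700.00 − 3×$460.00 = $4,320.00
  $151.04 + 10.02% × ($4,320.00 − $3,200.00) = $151.04 + 10.02% × $1,120.00 = $263.26
Transit Levy: cap $132,600.00 − YTD $128,878.00 = $3,722.00 subject; 0.47% × $3,722.00 = $17.49
Pension Levy: 7.9% × $5,700.00 = $450.30
Total: $263.26 + $17.49 + $450.30 = $731.05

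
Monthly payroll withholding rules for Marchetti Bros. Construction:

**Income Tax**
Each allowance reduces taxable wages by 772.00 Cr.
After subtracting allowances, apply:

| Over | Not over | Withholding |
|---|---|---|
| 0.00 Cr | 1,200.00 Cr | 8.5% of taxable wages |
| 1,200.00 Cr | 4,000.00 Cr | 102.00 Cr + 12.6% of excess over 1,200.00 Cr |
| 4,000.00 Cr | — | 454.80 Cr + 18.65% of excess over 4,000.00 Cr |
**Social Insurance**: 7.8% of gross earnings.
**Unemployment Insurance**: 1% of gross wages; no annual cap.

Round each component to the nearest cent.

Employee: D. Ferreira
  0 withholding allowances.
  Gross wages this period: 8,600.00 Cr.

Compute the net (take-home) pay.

Income Tax: taxable = 8,600.00 Cr
  454.80 Cr + 18.65% × (8,600.00 Cr − 4,000.00 Cr) = 454.80 Cr + 18.65% × 4,600.00 Cr = 1,312.70 Cr
Social Insurance: 7.8% × 8,600.00 Cr = 670.80 Cr
Unemployment Insurance: 1% × 8,600.00 Cr = 86.00 Cr
Total withheld: 1,312.70 Cr + 670.80 Cr + 86.00 Cr = 2,069.50 Cr
Net pay: 8,600.00 Cr − 2,069.50 Cr = 6,530.50 Cr

6,530.50 Cr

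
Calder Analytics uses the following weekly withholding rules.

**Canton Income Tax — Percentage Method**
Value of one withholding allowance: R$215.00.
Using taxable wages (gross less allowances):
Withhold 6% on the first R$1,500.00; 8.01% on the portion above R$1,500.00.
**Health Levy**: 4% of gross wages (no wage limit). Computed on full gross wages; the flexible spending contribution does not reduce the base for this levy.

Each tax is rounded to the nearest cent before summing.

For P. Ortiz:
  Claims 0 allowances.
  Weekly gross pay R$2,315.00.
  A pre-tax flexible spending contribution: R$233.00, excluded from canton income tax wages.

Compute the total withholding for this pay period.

Canton Income Tax: taxable = R$2,315.00 − R$233.00 = R$2,082.00
  R$90.00 + 8.01% × (R$2,082.00 − R$1,500.00) = R$90.00 + 8.01% × R$582.00 = R$136.62
Health Levy: 4% × R$2,315.00 = R$92.60
Total: R$136.62 + R$92.60 = R$229.22

R$229.22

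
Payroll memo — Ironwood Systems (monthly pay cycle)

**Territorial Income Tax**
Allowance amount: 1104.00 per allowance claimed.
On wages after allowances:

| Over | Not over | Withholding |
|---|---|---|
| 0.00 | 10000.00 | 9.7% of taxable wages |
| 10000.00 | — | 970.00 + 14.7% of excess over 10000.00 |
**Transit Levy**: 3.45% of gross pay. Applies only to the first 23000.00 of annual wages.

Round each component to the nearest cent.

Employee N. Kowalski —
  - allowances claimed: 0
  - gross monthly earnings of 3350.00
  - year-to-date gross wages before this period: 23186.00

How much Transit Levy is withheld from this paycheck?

0.00

Transit Levy: YTD 23186.00 ≥ cap 23000.00 → 0.00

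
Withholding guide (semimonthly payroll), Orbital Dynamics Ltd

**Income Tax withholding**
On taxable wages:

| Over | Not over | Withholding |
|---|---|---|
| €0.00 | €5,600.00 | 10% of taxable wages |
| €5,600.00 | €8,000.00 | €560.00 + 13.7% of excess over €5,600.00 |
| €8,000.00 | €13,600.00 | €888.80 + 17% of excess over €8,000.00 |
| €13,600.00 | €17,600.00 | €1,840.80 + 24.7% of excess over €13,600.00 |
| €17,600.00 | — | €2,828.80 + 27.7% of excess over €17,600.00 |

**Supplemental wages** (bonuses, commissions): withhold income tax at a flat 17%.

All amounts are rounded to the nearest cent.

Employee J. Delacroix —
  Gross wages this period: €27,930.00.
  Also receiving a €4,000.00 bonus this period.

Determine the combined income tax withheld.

Income Tax: taxable = €27,930.00
  €2,828.80 + 27.7% × (€27,930.00 − €17,600.00) = €2,828.80 + 27.7% × €10,330.00 = €5,690.21
Supplemental (17% flat on bonus): 17% × €4,000.00 = €680.00
Total income tax: €5,690.21 + €680.00 = €6,370.21

€6,370.21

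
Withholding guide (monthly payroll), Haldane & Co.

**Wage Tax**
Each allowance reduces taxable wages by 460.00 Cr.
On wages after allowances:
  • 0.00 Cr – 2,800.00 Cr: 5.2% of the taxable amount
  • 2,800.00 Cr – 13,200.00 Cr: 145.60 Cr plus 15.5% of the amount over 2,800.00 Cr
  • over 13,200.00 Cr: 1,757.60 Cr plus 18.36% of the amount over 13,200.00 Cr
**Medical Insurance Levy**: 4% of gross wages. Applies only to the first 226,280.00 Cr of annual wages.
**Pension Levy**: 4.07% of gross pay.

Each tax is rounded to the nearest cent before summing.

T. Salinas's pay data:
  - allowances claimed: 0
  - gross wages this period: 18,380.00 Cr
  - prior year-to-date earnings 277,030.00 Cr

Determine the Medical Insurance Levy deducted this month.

0.00 Cr

Medical Insurance Levy: YTD 277,030.00 Cr ≥ cap 226,280.00 Cr → 0.00 Cr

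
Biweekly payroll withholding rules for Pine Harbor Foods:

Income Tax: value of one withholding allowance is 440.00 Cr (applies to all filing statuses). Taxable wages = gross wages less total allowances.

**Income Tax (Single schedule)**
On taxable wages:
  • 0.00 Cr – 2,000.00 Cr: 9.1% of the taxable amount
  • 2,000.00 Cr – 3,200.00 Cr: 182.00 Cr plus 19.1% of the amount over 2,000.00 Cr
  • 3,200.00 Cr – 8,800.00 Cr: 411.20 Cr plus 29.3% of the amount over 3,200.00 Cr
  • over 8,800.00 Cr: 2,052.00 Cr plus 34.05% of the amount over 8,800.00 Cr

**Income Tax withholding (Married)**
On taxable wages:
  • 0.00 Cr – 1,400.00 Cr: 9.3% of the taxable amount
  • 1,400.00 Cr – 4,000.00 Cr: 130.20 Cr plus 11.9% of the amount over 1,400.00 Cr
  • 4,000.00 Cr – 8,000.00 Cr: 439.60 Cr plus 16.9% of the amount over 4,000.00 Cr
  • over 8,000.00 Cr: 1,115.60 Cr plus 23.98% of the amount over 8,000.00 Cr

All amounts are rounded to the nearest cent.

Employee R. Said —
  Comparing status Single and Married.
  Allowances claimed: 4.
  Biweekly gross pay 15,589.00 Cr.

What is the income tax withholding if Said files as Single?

Income Tax (Single): taxable = 15,589.00 Cr − 4×440.00 Cr = 13,829.00 Cr
  2,052.00 Cr + 34.05% × (13,829.00 Cr − 8,800.00 Cr) = 2,052.00 Cr + 34.05% × 5,029.00 Cr = 3,764.37 Cr

3,764.37 Cr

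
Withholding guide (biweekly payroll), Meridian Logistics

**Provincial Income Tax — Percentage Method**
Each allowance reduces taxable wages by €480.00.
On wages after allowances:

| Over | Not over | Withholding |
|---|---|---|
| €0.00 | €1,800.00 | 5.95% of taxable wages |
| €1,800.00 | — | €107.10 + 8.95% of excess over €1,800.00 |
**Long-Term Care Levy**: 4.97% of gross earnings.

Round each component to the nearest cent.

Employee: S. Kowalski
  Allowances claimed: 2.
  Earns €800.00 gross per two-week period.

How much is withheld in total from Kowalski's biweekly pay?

€39.76

Provincial Income Tax: taxable = €800.00 − 2×€480.00 = €-160.00
  Taxable ≤ 0 → €0.00
Long-Term Care Levy: 4.97% × €800.00 = €39.76
Total: €0.00 + €39.76 = €39.76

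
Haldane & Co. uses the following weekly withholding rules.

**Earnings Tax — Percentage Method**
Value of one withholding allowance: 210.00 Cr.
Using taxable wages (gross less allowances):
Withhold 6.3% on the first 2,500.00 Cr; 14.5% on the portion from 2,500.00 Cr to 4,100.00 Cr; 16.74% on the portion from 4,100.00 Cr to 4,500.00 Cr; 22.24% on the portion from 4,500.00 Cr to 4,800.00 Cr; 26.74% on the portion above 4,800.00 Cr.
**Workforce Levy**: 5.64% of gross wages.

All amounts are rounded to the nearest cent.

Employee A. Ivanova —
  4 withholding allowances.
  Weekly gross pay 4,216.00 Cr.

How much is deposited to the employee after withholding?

Earnings Tax: taxable = 4,216.00 Cr − 4×210.00 Cr = 3,376.00 Cr
  157.50 Cr + 14.5% × (3,376.00 Cr − 2,500.00 Cr) = 157.50 Cr + 14.5% × 876.00 Cr = 284.52 Cr
Workforce Levy: 5.64% × 4,216.00 Cr = 237.78 Cr
Total withheld: 284.52 Cr + 237.78 Cr = 522.30 Cr
Net pay: 4,216.00 Cr − 522.30 Cr = 3,693.70 Cr

3,693.70 Cr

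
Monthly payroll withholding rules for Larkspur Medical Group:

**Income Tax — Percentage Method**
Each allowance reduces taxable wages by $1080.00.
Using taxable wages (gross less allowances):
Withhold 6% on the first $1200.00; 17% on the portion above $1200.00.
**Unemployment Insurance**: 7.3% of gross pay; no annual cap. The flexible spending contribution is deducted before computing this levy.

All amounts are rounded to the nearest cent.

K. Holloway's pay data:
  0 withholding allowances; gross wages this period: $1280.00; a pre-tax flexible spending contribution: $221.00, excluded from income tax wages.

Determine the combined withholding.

Income Tax: taxable = $1280.00 − $221.00 = $1059.00
  6% × $1059.00 = $63.54
Unemployment Insurance: 7.3% × $1059.00 = $77.31
Total: $63.54 + $77.31 = $140.85

$140.85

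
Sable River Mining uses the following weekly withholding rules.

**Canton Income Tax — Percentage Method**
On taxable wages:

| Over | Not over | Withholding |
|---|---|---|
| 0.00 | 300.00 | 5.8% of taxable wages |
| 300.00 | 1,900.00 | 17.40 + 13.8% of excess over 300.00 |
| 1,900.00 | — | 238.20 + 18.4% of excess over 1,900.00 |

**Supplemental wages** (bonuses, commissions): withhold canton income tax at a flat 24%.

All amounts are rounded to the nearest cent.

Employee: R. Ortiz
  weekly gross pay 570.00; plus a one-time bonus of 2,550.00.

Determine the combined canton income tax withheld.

666.66

Canton Income Tax: taxable = 570.00
  17.40 + 13.8% × (570.00 − 300.00) = 17.40 + 13.8% × 270.00 = 54.66
Supplemental (24% flat on bonus): 24% × 2,550.00 = 612.00
Total canton income tax: 54.66 + 612.00 = 666.66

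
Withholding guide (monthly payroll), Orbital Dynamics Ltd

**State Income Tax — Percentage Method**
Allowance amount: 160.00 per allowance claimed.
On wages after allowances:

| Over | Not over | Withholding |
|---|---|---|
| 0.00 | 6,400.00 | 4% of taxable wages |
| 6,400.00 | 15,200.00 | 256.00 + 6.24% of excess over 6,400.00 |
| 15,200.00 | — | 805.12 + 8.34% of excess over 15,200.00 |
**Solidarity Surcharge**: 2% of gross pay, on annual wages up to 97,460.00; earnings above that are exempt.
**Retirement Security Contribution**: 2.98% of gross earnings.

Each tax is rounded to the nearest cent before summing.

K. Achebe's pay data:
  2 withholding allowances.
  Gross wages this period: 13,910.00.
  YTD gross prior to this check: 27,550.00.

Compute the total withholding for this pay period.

State Income Tax: taxable = 13,910.00 − 2×160.00 = 13,590.00
  256.00 + 6.24% × (13,590.00 − 6,400.00) = 256.00 + 6.24% × 7,190.00 = 704.66
Solidarity Surcharge: 2% × 13,910.00 = 278.20
Retirement Security Contribution: 2.98% × 13,910.00 = 414.52
Total: 704.66 + 278.20 + 414.52 = 1,397.38

1,397.38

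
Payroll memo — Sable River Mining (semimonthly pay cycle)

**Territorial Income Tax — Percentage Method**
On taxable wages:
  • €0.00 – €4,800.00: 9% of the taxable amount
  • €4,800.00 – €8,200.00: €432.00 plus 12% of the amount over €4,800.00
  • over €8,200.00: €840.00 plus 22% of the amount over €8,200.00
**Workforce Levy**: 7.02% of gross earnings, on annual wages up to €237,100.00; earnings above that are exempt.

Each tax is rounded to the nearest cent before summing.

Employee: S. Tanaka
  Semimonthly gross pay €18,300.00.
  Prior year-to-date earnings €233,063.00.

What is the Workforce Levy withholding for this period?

€283.40

Workforce Levy: cap €237,100.00 − YTD €233,063.00 = €4,037.00 subject; 7.02% × €4,037.00 = €283.40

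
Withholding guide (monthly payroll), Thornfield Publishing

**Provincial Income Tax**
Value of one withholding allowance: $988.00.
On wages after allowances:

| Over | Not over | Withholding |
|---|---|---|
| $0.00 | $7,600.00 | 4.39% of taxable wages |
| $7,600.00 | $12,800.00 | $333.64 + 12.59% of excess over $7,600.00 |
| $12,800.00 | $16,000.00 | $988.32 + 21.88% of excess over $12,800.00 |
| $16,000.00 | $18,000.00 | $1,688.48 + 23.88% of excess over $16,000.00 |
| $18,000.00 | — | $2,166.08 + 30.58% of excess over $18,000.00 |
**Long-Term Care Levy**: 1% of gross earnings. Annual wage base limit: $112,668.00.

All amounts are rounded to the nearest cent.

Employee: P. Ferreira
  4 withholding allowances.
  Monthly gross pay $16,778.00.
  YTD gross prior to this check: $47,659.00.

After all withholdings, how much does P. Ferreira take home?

Provincial Income Tax: taxable = $16,778.00 − 4×$988.00 = $12,826.00
  $988.32 + 21.88% × ($12,826.00 − $12,800.00) = $988.32 + 21.88% × $26.00 = $994.01
Long-Term Care Levy: 1% × $16,778.00 = $167.78
Total withheld: $994.01 + $167.78 = $1,161.79
Net pay: $16,778.00 − $1,161.79 = $15,616.21

$15,616.21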